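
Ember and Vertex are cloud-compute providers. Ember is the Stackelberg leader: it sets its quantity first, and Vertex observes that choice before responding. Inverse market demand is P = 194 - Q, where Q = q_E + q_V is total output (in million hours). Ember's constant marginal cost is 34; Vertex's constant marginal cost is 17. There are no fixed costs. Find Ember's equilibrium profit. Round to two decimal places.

2556.13

Solve by backward induction. Given q_E, the follower Vertex maximises π_V = (194 - q_E - q_V)q_V - 17q_V.
∂π_V/∂q_V = 177 - q_E - 2q_V = 0 gives the reaction function q_V = (177 - q_E)/2.
The leader anticipates this reaction. Substituting into P = 194 - Q gives P = 211/2 - (1/2)q_E, so π_E = (211/2 - (1/2)q_E)q_E - 34q_E.
Maximising: ∂π_E/∂q_E = 143/2 - q_E = 0, giving q_E = 143/2.
Then q_V = (177 - 143/2)/2 = 211/4.
Price P = 194 - 497/4 = 279/4.
Ember's profit: (279/4 - 34)·(143/2) = 2556.1250.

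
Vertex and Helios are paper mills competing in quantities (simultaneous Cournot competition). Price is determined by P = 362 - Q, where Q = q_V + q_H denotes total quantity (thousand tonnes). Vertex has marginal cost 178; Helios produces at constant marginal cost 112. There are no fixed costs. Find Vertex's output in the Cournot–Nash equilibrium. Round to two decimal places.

39.33

Vertex's profit: π_V = (362 - Q)q_V - (178q_V). Setting ∂π_V/∂q_V = 0: 184 - 2q_V - (q_H) = 0.
Helios's profit: π_H = (362 - Q)q_H - (112q_H). Setting ∂π_H/∂q_H = 0: 250 - 2q_H - (q_V) = 0.
Rearranging gives the reaction functions q_V = (184 - q_H)/2 and q_H = (250 - q_V)/2.
Solving the pair: q_V = 118/3, q_H = 316/3.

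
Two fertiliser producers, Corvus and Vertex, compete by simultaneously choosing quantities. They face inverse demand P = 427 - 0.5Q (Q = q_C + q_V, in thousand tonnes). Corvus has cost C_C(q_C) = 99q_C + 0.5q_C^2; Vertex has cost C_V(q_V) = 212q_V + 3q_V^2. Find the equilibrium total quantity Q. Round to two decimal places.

178.51

Corvus's profit: π_C = (427 - 0.5Q)q_C - (99q_C + (1/2)q_C²). Setting ∂π_C/∂q_C = 0: 328 - 2q_C - (1/2)(q_V) = 0.
Vertex's profit: π_V = (427 - 0.5Q)q_V - (212q_V + 3q_V²). Setting ∂π_V/∂q_V = 0: 215 - 7q_V - (1/2)(q_C) = 0.
Rearranging gives the reaction functions q_C = (328 - (1/2)q_V)/2 and q_V = (215 - (1/2)q_C)/7.
Solving the pair: q_C = 159.1636, q_V = 1064/55.
Total output Q = 159.1636 + 1064/55 = 178.5091.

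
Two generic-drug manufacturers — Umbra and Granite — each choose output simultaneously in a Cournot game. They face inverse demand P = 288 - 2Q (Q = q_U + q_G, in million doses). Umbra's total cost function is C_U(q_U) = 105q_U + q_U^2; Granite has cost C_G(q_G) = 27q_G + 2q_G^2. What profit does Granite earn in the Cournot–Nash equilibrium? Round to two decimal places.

Umbra's profit: π_U = (288 - 2Q)q_U - (105q_U + q_U²). Setting ∂π_U/∂q_U = 0: 183 - 6q_U - 2(q_G) = 0.
Granite's profit: π_G = (288 - 2Q)q_G - (27q_G + 2q_G²). Setting ∂π_G/∂q_G = 0: 261 - 8q_G - 2(q_U) = 0.
Rearranging gives the reaction functions q_U = (183 - 2q_G)/6 and q_G = (261 - 2q_U)/8.
Substituting one into the other gives q_U = 471/22 and q_G = 300/11.
Price P = 288 - 2·(1071/22) = 190.6364.
Granite's profit: 190.6364·(300/11) - 27·(300/11) - 2(300/11)² = 2975.2066.

2975.21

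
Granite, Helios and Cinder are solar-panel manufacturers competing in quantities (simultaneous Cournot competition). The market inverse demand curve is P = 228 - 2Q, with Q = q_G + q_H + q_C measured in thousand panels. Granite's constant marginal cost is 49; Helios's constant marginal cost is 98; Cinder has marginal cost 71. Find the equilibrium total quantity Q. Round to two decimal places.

58.25

Granite's profit: π_G = (228 - 2Q)q_G - (49q_G). Setting ∂π_G/∂q_G = 0: 179 - 4q_G - 2(q_H + q_C) = 0.
Helios's first-order condition: 130 - 4q_H - 2(q_G + q_C) = 0.
Cinder's profit: π_C = (228 - 2Q)q_C - (71q_C). Setting ∂π_C/∂q_C = 0: 157 - 4q_C - 2(q_G + q_H) = 0.
Adding the 3 first-order conditions: 466 − 8Q = 0, so Q = 233/4.
Back-substituting: q_G = (179 − 233/2)/2 = 125/4, q_H = (130 − 233/2)/2 = 27/4, q_C = (157 − 233/2)/2 = 81/4.
Total output Q = 125/4 + 27/4 + 81/4 = 233/4.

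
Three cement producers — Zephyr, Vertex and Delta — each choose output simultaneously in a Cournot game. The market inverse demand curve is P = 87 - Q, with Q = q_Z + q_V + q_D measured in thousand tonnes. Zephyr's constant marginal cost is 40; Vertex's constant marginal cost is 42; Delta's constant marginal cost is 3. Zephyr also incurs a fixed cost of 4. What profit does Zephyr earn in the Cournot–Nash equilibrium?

Zephyr's profit: π_Z = (87 - Q)q_Z - (40q_Z). Setting ∂π_Z/∂q_Z = 0: 47 - 2q_Z - (q_V + q_D) = 0.
Vertex's profit: π_V = (87 - Q)q_V - (42q_V). Setting ∂π_V/∂q_V = 0: 45 - 2q_V - (q_Z + q_D) = 0.
Delta's first-order condition: 84 - 2q_D - (q_Z + q_V) = 0.
Adding the 3 first-order conditions: 176 − 4Q = 0, so Q = 44.
Back-substituting: q_Z = (47 − 44) = 3, q_V = (45 − 44) = 1, q_D = (84 − 44) = 40.
Price P = 87 - 44 = 43.
Zephyr's profit: (43 - 40)·3 - 4 = 5.

5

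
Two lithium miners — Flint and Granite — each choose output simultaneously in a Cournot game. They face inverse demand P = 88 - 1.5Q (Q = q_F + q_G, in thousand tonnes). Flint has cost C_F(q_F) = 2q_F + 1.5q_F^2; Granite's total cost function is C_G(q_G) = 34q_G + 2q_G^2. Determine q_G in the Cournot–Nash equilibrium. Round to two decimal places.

Flint's profit: π_F = (88 - 1.5Q)q_F - (2q_F + (3/2)q_F²). Setting ∂π_F/∂q_F = 0: 86 - 6q_F - (3/2)(q_G) = 0.
Granite's profit: π_G = (88 - 1.5Q)q_G - (34q_G + 2q_G²). Setting ∂π_G/∂q_G = 0: 54 - 7q_G - (3/2)(q_F) = 0.
Rearranging gives the reaction functions q_F = (86 - (3/2)q_G)/6 and q_G = (54 - (3/2)q_F)/7.
Solving the pair: q_F = 13.1069, q_G = 260/53.

4.91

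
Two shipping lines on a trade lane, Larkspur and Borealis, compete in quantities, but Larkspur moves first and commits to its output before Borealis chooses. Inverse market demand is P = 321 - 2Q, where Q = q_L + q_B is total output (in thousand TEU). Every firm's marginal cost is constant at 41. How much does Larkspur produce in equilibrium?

70

The follower Borealis best-responds to any q_L: π_B = (321 - 2Q)q_B - 41q_B.
Follower FOC: 280 - 2q_L - 4q_B = 0, so q_B(q_L) = (280 - 2q_L)/4.
Larkspur substitutes q_B(q_L) into its own profit: π_L = q_L(321 - 2q_L - (280 - 2q_L)/2) - 41q_L = (181 - q_L)q_L - 41q_L.
Leader FOC: 140 - 2q_L = 0, so q_L = 70.
Then q_B = (280 - 2·70)/4 = 35.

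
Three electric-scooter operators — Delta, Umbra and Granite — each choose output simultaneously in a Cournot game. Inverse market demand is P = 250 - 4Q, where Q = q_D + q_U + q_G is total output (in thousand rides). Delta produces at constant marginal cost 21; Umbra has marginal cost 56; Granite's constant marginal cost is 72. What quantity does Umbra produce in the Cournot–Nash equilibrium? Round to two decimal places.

Delta's profit: π_D = (250 - 4Q)q_D - (21q_D). Setting ∂π_D/∂q_D = 0: 229 - 8q_D - 4(q_U + q_G) = 0.
Umbra's profit: π_U = (250 - 4Q)q_U - (56q_U). Setting ∂π_U/∂q_U = 0: 194 - 8q_U - 4(q_D + q_G) = 0.
Granite's profit: π_G = (250 - 4Q)q_G - (72q_G). Setting ∂π_G/∂q_G = 0: 178 - 8q_G - 4(q_D + q_U) = 0.
Adding the 3 conditions: 601 − 8Q − 8Q = 0, i.e. Q = 601/16.
Back-substituting: q_D = (229 − 601/4)/4 = 315/16, q_U = (194 − 601/4)/4 = 175/16, q_G = (178 − 601/4)/4 = 111/16.

10.94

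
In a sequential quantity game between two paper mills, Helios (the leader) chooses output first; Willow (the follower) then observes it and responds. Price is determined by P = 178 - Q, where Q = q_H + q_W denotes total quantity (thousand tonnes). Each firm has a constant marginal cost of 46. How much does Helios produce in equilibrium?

Solve by backward induction. Given q_H, the follower Willow maximises π_W = (178 - q_H - q_W)q_W - 46q_W.
∂π_W/∂q_W = 132 - q_H - 2q_W = 0 gives the reaction function q_W = (132 - q_H)/2.
Helios substitutes q_W(q_H) into its own profit: π_H = q_H(178 - q_H - (132 - q_H)/2) - 46q_H = (112 - (1/2)q_H)q_H - 46q_H.
The leader's first-order condition 66 - q_H = 0 yields q_H = 66.
Then q_W = (132 - 66)/2 = 33.

66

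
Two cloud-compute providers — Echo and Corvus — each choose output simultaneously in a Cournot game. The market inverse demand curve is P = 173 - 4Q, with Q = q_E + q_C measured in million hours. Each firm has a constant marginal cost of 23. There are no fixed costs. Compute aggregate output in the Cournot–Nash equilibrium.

Each firm earns π_i = (173 - 4Q)q_i - 23q_i.
Setting ∂π_i/∂q_i = 0 with rivals' quantities fixed: 150 - 8q_i - 4q_j = 0.
By symmetry each firm produces the same amount; substituting q_j = q_i yields q_i = 150/12 = 25/2.
Total output Q = 25/2 + 25/2 = 25.

25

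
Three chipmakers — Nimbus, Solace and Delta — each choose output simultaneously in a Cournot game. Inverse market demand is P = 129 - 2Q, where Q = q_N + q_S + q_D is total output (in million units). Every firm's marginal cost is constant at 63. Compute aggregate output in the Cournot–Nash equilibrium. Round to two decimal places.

24.75

Each firm earns π_i = (129 - 2Q)q_i - 63q_i.
First-order condition (treating rivals' output as given): 66 - 4q_i - 2·Σ_{j≠i} q_j = 0.
By symmetry each firm produces the same amount; substituting Σ_{j≠i} q_j = 2q_i yields q_i = 66/8 = 33/4.
Total output Q = 33/4 + 33/4 + 33/4 = 99/4.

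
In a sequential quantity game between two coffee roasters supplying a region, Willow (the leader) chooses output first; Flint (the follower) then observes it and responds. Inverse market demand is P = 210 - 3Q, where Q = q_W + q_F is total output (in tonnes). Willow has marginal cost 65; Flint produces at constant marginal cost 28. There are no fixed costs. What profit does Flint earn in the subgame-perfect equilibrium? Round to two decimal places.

1365.33

The follower Flint best-responds to any q_W: π_F = (210 - 3Q)q_F - 28q_F.
∂π_F/∂q_F = 182 - 3q_W - 6q_F = 0 gives the reaction function q_F = (182 - 3q_W)/6.
Willow substitutes q_F(q_W) into its own profit: π_W = q_W(210 - 3q_W - (182 - 3q_W)/2) - 65q_W = (119 - (3/2)q_W)q_W - 65q_W.
Maximising: ∂π_W/∂q_W = 54 - 3q_W = 0, giving q_W = 18.
Then q_F = (182 - 3·18)/6 = 64/3.
Price P = 210 - 3·(118/3) = 92.
Flint's profit: (92 - 28)·(64/3) = 1365.3333.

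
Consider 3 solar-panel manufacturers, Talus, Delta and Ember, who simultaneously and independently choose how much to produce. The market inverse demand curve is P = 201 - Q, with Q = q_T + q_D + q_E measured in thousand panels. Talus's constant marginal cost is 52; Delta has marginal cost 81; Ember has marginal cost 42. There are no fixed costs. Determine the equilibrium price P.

Talus's profit: π_T = (201 - Q)q_T - (52q_T). Setting ∂π_T/∂q_T = 0: 149 - 2q_T - (q_D + q_E) = 0.
Delta's profit: π_D = (201 - Q)q_D - (81q_D). Setting ∂π_D/∂q_D = 0: 120 - 2q_D - (q_T + q_E) = 0.
Ember's profit: π_E = (201 - Q)q_E - (42q_E). Setting ∂π_E/∂q_E = 0: 159 - 2q_E - (q_T + q_D) = 0.
Summing all 3 equations gives 428 − 4Q = 0, hence Q = 107.
Back-substituting: q_T = (149 − 107) = 42, q_D = (120 − 107) = 13, q_E = (159 − 107) = 52.
Total output Q = 107, so price P = 201 - 107 = 94.

94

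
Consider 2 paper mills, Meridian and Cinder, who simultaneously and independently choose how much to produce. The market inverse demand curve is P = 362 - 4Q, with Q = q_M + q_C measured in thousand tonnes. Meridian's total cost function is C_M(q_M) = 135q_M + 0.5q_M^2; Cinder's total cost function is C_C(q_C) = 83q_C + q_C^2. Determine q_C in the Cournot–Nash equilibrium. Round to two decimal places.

21.66

Meridian's profit: π_M = (362 - 4Q)q_M - (135q_M + (1/2)q_M²). Setting ∂π_M/∂q_M = 0: 227 - 9q_M - 4(q_C) = 0.
Cinder's profit: π_C = (362 - 4Q)q_C - (83q_C + q_C²). Setting ∂π_C/∂q_C = 0: 279 - 10q_C - 4(q_M) = 0.
So q_M = (227 - 4q_C)/9 and q_C = (279 - 4q_M)/10.
Substituting one into the other gives q_M = 577/37 and q_C = 1603/74.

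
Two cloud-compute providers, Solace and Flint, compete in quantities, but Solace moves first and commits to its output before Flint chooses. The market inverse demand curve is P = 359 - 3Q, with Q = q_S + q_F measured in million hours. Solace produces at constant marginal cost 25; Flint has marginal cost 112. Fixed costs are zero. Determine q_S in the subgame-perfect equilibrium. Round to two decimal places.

70.17

Solve by backward induction. Given q_S, the follower Flint maximises π_F = (359 - 3q_S - 3q_F)q_F - 112q_F.
Follower FOC: 247 - 3q_S - 6q_F = 0, so q_F(q_S) = (247 - 3q_S)/6.
Solace substitutes q_F(q_S) into its own profit: π_S = q_S(359 - 3q_S - (247 - 3q_S)/2) - 25q_S = (471/2 - (3/2)q_S)q_S - 25q_S.
Leader FOC: 421/2 - 3q_S = 0, so q_S = 421/6.
Then q_F = (247 - 3·(421/6))/6 = 73/12.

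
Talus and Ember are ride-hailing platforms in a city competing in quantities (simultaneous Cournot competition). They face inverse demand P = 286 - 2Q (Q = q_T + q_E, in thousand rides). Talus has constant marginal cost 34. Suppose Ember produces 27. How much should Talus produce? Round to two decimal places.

With the rival's output fixed at 27, Talus's profit is π_T = (286 - 2·27 - 2q_T)q_T - (34q_T) = (232 - 2q_T)q_T - (34q_T).
∂π_T/∂q_T = 198 - 4q_T = 0, so q_T = 99/2.

49.50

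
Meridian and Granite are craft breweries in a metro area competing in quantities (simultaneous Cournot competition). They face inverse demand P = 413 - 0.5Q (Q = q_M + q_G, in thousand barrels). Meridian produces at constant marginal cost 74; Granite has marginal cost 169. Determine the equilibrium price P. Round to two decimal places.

218.67

Meridian's profit: π_M = (413 - 0.5Q)q_M - (74q_M). Setting ∂π_M/∂q_M = 0: 339 - q_M - (1/2)(q_G) = 0.
Granite's first-order condition: 244 - q_G - (1/2)(q_M) = 0.
Best responses: q_M = (339 - (1/2)q_G), q_G = (244 - (1/2)q_M).
Substituting one into the other gives q_M = 868/3 and q_G = 298/3.
Total output Q = 1166/3, so price P = 413 - (1/2)·(1166/3) = 656/3.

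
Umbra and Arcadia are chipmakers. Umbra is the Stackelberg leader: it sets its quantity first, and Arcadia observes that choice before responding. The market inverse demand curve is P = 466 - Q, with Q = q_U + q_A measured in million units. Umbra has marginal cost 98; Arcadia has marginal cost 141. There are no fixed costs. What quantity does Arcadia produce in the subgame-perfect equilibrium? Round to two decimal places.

Solve by backward induction. Given q_U, the follower Arcadia maximises π_A = (466 - q_U - q_A)q_A - 141q_A.
∂π_A/∂q_A = 325 - q_U - 2q_A = 0 gives the reaction function q_A = (325 - q_U)/2.
Umbra substitutes q_A(q_U) into its own profit: π_U = q_U(466 - q_U - (325 - q_U)/2) - 98q_U = (607/2 - (1/2)q_U)q_U - 98q_U.
The leader's first-order condition 411/2 - q_U = 0 yields q_U = 411/2.
Then q_A = (325 - 411/2)/2 = 239/4.

59.75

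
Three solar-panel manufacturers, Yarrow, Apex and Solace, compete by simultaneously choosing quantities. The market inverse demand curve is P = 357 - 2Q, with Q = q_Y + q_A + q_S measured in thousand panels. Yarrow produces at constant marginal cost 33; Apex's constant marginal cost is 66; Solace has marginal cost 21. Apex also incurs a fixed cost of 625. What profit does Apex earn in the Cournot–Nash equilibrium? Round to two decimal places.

Yarrow's profit: π_Y = (357 - 2Q)q_Y - (33q_Y). Setting ∂π_Y/∂q_Y = 0: 324 - 4q_Y - 2(q_A + q_S) = 0.
Apex's first-order condition: 291 - 4q_A - 2(q_Y + q_S) = 0.
Solace's first-order condition: 336 - 4q_S - 2(q_Y + q_A) = 0.
Summing all 3 equations gives 951 − 8Q = 0, hence Q = 951/8.
Back-substituting: q_Y = (324 − 951/4)/2 = 345/8, q_A = (291 − 951/4)/2 = 213/8, q_S = (336 − 951/4)/2 = 393/8.
Price P = 357 - 2·(951/8) = 477/4.
Apex's profit: (477/4 - 66)·(213/8) - 625 = 792.7813.

792.78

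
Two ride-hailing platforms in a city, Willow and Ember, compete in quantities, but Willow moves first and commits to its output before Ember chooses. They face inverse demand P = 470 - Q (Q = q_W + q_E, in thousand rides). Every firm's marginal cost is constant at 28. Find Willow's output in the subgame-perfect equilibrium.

221

The follower Ember best-responds to any q_W: π_E = (470 - Q)q_E - 28q_E.
∂π_E/∂q_E = 442 - q_W - 2q_E = 0 gives the reaction function q_E = (442 - q_W)/2.
Willow substitutes q_E(q_W) into its own profit: π_W = q_W(470 - q_W - (442 - q_W)/2) - 28q_W = (249 - (1/2)q_W)q_W - 28q_W.
Maximising: ∂π_W/∂q_W = 221 - q_W = 0, giving q_W = 221.
Then q_E = (442 - 221)/2 = 221/2.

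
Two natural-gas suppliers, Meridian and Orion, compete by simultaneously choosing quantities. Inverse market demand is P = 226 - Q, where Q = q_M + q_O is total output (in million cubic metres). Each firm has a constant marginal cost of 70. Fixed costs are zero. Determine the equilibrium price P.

122

A representative firm's profit is π_i = q_i(226 - Q) - 70q_i.
First-order condition (treating rivals' output as given): 156 - 2q_i - q_j = 0.
By symmetry each firm produces the same amount; substituting q_j = q_i yields q_i = 156/3 = 52.
Total output Q = 104, so price P = 226 - 104 = 122.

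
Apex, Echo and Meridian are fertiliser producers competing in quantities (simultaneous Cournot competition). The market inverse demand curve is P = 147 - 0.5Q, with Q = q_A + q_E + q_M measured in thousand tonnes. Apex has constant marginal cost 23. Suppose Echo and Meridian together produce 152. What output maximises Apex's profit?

48

With rivals' combined output fixed at 152, Apex's profit is π_A = (147 - (1/2)·152 - (1/2)q_A)q_A - (23q_A) = (71 - (1/2)q_A)q_A - (23q_A).
∂π_A/∂q_A = 48 - q_A = 0, so q_A = 48.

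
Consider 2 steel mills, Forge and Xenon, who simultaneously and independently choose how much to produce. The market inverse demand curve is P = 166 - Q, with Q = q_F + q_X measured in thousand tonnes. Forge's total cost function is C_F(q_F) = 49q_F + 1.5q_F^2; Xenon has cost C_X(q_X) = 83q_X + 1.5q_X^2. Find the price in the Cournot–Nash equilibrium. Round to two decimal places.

132.67

Forge's profit: π_F = (166 - Q)q_F - (49q_F + (3/2)q_F²). Setting ∂π_F/∂q_F = 0: 117 - 5q_F - (q_X) = 0.
Xenon's first-order condition: 83 - 5q_X - (q_F) = 0.
So q_F = (117 - q_X)/5 and q_X = (83 - q_F)/5.
Substituting one into the other gives q_F = 251/12 and q_X = 149/12.
Total output Q = 100/3, so price P = 166 - 100/3 = 398/3.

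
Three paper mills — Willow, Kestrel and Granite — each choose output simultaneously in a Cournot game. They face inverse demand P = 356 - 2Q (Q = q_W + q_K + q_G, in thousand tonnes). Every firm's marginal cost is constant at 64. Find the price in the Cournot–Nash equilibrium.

137

A representative firm's profit is π_i = q_i(356 - 2Q) - 64q_i.
First-order condition (treating rivals' output as given): 292 - 4q_i - 2·Σ_{j≠i} q_j = 0.
By symmetry each firm produces the same amount; substituting Σ_{j≠i} q_j = 2q_i yields q_i = 292/8 = 73/2.
Total output Q = 219/2, so price P = 356 - 2·(219/2) = 137.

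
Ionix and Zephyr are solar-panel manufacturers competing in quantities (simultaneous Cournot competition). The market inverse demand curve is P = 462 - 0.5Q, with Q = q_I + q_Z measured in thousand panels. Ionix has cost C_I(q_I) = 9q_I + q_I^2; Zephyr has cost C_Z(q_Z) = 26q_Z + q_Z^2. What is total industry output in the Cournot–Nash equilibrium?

254

Ionix's profit: π_I = (462 - 0.5Q)q_I - (9q_I + q_I²). Setting ∂π_I/∂q_I = 0: 453 - 3q_I - (1/2)(q_Z) = 0.
Zephyr's profit: π_Z = (462 - 0.5Q)q_Z - (26q_Z + q_Z²). Setting ∂π_Z/∂q_Z = 0: 436 - 3q_Z - (1/2)(q_I) = 0.
Rearranging gives the reaction functions q_I = (453 - (1/2)q_Z)/3 and q_Z = (436 - (1/2)q_I)/3.
Solving the pair: q_I = 652/5, q_Z = 618/5.
Total output Q = 652/5 + 618/5 = 254.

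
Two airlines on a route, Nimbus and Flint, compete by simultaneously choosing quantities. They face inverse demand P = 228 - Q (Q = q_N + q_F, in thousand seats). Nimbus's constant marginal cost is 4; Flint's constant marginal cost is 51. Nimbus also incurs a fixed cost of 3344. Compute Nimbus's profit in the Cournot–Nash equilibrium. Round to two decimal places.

4816.11

Nimbus's profit: π_N = (228 - Q)q_N - (4q_N). Setting ∂π_N/∂q_N = 0: 224 - 2q_N - (q_F) = 0.
Flint's profit: π_F = (228 - Q)q_F - (51q_F). Setting ∂π_F/∂q_F = 0: 177 - 2q_F - (q_N) = 0.
Best responses: q_N = (224 - q_F)/2, q_F = (177 - q_N)/2.
Solving the pair: q_N = 271/3, q_F = 130/3.
Price P = 228 - 401/3 = 283/3.
Nimbus's profit: (283/3 - 4)·(271/3) - 3344 = 4816.1111.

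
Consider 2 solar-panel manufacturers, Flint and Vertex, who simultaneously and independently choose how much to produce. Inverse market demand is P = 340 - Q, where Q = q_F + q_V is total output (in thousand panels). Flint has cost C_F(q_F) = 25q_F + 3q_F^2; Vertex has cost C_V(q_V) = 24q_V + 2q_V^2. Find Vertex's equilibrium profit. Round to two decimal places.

6651.02

Flint's profit: π_F = (340 - Q)q_F - (25q_F + 3q_F²). Setting ∂π_F/∂q_F = 0: 315 - 8q_F - (q_V) = 0.
Vertex's first-order condition: 316 - 6q_V - (q_F) = 0.
Best responses: q_F = (315 - q_V)/8, q_V = (316 - q_F)/6.
Solving the pair: q_F = 1574/47, q_V = 47.0851.
Price P = 340 - 80.5745 = 259.4255.
Vertex's profit: 259.4255·47.0851 - 24·47.0851 - 2·47.0851² = 6651.0217.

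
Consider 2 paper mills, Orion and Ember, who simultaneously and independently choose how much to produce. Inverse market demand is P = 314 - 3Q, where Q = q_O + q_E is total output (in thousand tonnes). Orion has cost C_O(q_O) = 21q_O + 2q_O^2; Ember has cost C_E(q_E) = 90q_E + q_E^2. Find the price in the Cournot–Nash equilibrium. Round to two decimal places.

185.85

Orion's profit: π_O = (314 - 3Q)q_O - (21q_O + 2q_O²). Setting ∂π_O/∂q_O = 0: 293 - 10q_O - 3(q_E) = 0.
Ember's profit: π_E = (314 - 3Q)q_E - (90q_E + q_E²). Setting ∂π_E/∂q_E = 0: 224 - 8q_E - 3(q_O) = 0.
Best responses: q_O = (293 - 3q_E)/10, q_E = (224 - 3q_O)/8.
Solving the pair: q_O = 1672/71, q_E = 1361/71.
Total output Q = 42.7183, so price P = 314 - 3·42.7183 = 185.8451.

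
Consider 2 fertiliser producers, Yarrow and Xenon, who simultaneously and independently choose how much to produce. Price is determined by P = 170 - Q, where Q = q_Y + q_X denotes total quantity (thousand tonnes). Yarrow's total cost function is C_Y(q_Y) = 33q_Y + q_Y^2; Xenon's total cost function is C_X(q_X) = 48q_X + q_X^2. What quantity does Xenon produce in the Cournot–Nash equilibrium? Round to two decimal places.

Yarrow's profit: π_Y = (170 - Q)q_Y - (33q_Y + q_Y²). Setting ∂π_Y/∂q_Y = 0: 137 - 4q_Y - (q_X) = 0.
Xenon's first-order condition: 122 - 4q_X - (q_Y) = 0.
Rearranging gives the reaction functions q_Y = (137 - q_X)/4 and q_X = (122 - q_Y)/4.
Substituting one into the other gives q_Y = 142/5 and q_X = 117/5.

23.40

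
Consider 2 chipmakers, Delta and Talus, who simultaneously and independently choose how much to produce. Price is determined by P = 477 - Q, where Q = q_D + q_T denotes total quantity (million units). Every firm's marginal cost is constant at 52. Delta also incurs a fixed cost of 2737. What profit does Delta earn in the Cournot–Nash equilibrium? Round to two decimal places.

17332.44

Each firm earns π_i = (477 - Q)q_i - 52q_i.
First-order condition (treating rivals' output as given): 425 - 2q_i - q_j = 0.
By symmetry each firm produces the same amount; substituting q_j = q_i yields q_i = 425/3.
Price P = 477 - 850/3 = 581/3.
Delta's profit: (581/3 - 52)·(425/3) - 2737 = 17332.4444.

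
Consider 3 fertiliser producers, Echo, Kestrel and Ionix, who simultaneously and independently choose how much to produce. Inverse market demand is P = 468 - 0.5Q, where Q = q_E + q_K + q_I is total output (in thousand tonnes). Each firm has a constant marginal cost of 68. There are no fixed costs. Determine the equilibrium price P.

Each firm earns π_i = (468 - 0.5Q)q_i - 68q_i.
Setting ∂π_i/∂q_i = 0 with rivals' quantities fixed: 400 - q_i - (1/2)·Σ_{j≠i} q_j = 0.
With identical firms every q_j equals q_i, so Σ_{j≠i} q_j = 2q_i and 400 = 2q_i, giving q_i = 200.
Total output Q = 600, so price P = 468 - (1/2)·600 = 168.

168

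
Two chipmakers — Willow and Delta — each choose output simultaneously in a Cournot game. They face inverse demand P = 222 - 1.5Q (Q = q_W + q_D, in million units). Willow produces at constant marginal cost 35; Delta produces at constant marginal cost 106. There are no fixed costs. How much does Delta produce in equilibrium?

Willow's profit: π_W = (222 - 1.5Q)q_W - (35q_W). Setting ∂π_W/∂q_W = 0: 187 - 3q_W - (3/2)(q_D) = 0.
Delta's first-order condition: 116 - 3q_D - (3/2)(q_W) = 0.
So q_W = (187 - (3/2)q_D)/3 and q_D = (116 - (3/2)q_W)/3.
Solving the pair: q_W = 172/3, q_D = 10.

10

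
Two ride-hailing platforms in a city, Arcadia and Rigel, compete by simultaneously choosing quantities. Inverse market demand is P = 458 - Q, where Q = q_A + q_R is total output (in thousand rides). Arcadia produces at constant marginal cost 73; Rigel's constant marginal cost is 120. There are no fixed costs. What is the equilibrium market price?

217

Arcadia's profit: π_A = (458 - Q)q_A - (73q_A). Setting ∂π_A/∂q_A = 0: 385 - 2q_A - (q_R) = 0.
Rigel's first-order condition: 338 - 2q_R - (q_A) = 0.
So q_A = (385 - q_R)/2 and q_R = (338 - q_A)/2.
Substituting one into the other gives q_A = 144 and q_R = 97.
Total output Q = 241, so price P = 458 - 241 = 217.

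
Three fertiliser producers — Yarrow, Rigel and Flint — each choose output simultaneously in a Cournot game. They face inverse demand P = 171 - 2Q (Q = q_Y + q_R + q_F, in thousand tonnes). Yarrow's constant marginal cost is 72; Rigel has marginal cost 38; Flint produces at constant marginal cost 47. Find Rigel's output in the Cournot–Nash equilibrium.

Yarrow's profit: π_Y = (171 - 2Q)q_Y - (72q_Y). Setting ∂π_Y/∂q_Y = 0: 99 - 4q_Y - 2(q_R + q_F) = 0.
Rigel's profit: π_R = (171 - 2Q)q_R - (38q_R). Setting ∂π_R/∂q_R = 0: 133 - 4q_R - 2(q_Y + q_F) = 0.
Flint's first-order condition: 124 - 4q_F - 2(q_Y + q_R) = 0.
Summing all 3 equations gives 356 − 8Q = 0, hence Q = 89/2.
Back-substituting: q_Y = (99 − 89)/2 = 5, q_R = (133 − 89)/2 = 22, q_F = (124 − 89)/2 = 35/2.

22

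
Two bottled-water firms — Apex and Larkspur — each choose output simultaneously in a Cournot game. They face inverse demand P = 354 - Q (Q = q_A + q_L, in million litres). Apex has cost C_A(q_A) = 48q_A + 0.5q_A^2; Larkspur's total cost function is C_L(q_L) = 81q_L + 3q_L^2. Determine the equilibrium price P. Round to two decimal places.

Apex's profit: π_A = (354 - Q)q_A - (48q_A + (1/2)q_A²). Setting ∂π_A/∂q_A = 0: 306 - 3q_A - (q_L) = 0.
Larkspur's profit: π_L = (354 - Q)q_L - (81q_L + 3q_L²). Setting ∂π_L/∂q_L = 0: 273 - 8q_L - (q_A) = 0.
Rearranging gives the reaction functions q_A = (306 - q_L)/3 and q_L = (273 - q_A)/8.
Substituting one into the other gives q_A = 94.5652 and q_L = 513/23.
Total output Q = 116.8696, so price P = 354 - 116.8696 = 237.1304.

237.13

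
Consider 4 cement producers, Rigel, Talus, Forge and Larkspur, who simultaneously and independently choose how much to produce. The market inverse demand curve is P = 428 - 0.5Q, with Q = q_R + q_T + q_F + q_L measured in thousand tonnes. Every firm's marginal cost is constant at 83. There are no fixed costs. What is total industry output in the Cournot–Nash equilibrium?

A representative firm's profit is π_i = q_i(428 - 0.5Q) - 83q_i.
Setting ∂π_i/∂q_i = 0 with rivals' quantities fixed: 345 - q_i - (1/2)·Σ_{j≠i} q_j = 0.
With identical firms every q_j equals q_i, so Σ_{j≠i} q_j = 3q_i and 345 = (5/2)q_i, giving q_i = 138.
Total output Q = 138 + 138 + 138 + 138 = 552.

552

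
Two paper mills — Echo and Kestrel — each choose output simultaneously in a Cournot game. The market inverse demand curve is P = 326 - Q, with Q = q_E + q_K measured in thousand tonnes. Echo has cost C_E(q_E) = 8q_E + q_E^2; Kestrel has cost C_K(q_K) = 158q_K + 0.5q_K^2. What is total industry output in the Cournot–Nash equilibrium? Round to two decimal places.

Echo's profit: π_E = (326 - Q)q_E - (8q_E + q_E²). Setting ∂π_E/∂q_E = 0: 318 - 4q_E - (q_K) = 0.
Kestrel's first-order condition: 168 - 3q_K - (q_E) = 0.
So q_E = (318 - q_K)/4 and q_K = (168 - q_E)/3.
Solving the pair: q_E = 786/11, q_K = 354/11.
Total output Q = 786/11 + 354/11 = 1140/11.

103.64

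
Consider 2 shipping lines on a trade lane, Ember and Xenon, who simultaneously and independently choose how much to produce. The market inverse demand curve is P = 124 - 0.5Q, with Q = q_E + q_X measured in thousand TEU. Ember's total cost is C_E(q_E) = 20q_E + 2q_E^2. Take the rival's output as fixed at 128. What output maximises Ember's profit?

With the rival's output fixed at 128, Ember's profit is π_E = (124 - (1/2)·128 - (1/2)q_E)q_E - (20q_E + 2q_E²) = (60 - (1/2)q_E)q_E - (20q_E + 2q_E²).
∂π_E/∂q_E = 40 - 5q_E = 0, so q_E = 8.

8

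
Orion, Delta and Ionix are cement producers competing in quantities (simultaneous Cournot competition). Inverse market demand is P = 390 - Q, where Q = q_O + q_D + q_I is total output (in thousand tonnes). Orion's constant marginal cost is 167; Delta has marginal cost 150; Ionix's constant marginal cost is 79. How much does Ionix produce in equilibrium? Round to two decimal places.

117.50

Orion's profit: π_O = (390 - Q)q_O - (167q_O). Setting ∂π_O/∂q_O = 0: 223 - 2q_O - (q_D + q_I) = 0.
Delta's profit: π_D = (390 - Q)q_D - (150q_D). Setting ∂π_D/∂q_D = 0: 240 - 2q_D - (q_O + q_I) = 0.
Ionix's profit: π_I = (390 - Q)q_I - (79q_I). Setting ∂π_I/∂q_I = 0: 311 - 2q_I - (q_O + q_D) = 0.
Adding the 3 first-order conditions: 774 − 4Q = 0, so Q = 387/2.
Back-substituting: q_O = (223 − 387/2) = 59/2, q_D = (240 − 387/2) = 93/2, q_I = (311 − 387/2) = 235/2.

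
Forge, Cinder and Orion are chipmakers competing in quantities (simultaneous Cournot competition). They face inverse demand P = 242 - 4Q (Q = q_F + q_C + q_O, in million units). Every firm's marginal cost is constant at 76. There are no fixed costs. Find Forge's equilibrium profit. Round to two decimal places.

430.56

Each firm earns π_i = (242 - 4Q)q_i - 76q_i.
First-order condition (treating rivals' output as given): 166 - 8q_i - 4·Σ_{j≠i} q_j = 0.
With identical firms every q_j equals q_i, so Σ_{j≠i} q_j = 2q_i and 166 = 16q_i, giving q_i = 83/8.
Price P = 242 - 4·(249/8) = 235/2.
Forge's profit: (235/2 - 76)·(83/8) = 430.5625.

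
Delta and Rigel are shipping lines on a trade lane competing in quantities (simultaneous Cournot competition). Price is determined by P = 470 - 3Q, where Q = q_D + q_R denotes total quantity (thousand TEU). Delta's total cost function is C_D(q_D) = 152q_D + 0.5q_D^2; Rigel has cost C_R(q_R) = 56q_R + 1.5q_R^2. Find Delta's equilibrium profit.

Delta's profit: π_D = (470 - 3Q)q_D - (152q_D + (1/2)q_D²). Setting ∂π_D/∂q_D = 0: 318 - 7q_D - 3(q_R) = 0.
Rigel's first-order condition: 414 - 9q_R - 3(q_D) = 0.
So q_D = (318 - 3q_R)/7 and q_R = (414 - 3q_D)/9.
Substituting one into the other gives q_D = 30 and q_R = 36.
Price P = 470 - 3·66 = 272.
Delta's profit: 272·30 - 152·30 - (1/2)·30² = 3150.

3150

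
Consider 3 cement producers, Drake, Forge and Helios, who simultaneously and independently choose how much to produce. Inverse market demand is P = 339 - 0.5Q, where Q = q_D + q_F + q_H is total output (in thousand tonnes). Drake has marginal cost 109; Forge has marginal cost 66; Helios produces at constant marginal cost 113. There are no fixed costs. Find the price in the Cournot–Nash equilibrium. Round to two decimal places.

156.75

Drake's profit: π_D = (339 - 0.5Q)q_D - (109q_D). Setting ∂π_D/∂q_D = 0: 230 - q_D - (1/2)(q_F + q_H) = 0.
Forge's profit: π_F = (339 - 0.5Q)q_F - (66q_F). Setting ∂π_F/∂q_F = 0: 273 - q_F - (1/2)(q_D + q_H) = 0.
Helios's profit: π_H = (339 - 0.5Q)q_H - (113q_H). Setting ∂π_H/∂q_H = 0: 226 - q_H - (1/2)(q_D + q_F) = 0.
Summing all 3 equations gives 729 − 2Q = 0, hence Q = 729/2.
Back-substituting: q_D = (230 − 729/4)/(1/2) = 191/2, q_F = (273 − 729/4)/(1/2) = 363/2, q_H = (226 − 729/4)/(1/2) = 175/2.
Total output Q = 729/2, so price P = 339 - (1/2)·(729/2) = 627/4.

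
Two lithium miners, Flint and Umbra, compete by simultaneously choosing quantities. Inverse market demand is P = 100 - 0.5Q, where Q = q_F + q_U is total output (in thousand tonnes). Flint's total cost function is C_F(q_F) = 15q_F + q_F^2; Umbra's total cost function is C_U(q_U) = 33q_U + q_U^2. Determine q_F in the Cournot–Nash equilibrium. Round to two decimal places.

25.31

Flint's profit: π_F = (100 - 0.5Q)q_F - (15q_F + q_F²). Setting ∂π_F/∂q_F = 0: 85 - 3q_F - (1/2)(q_U) = 0.
Umbra's first-order condition: 67 - 3q_U - (1/2)(q_F) = 0.
Rearranging gives the reaction functions q_F = (85 - (1/2)q_U)/3 and q_U = (67 - (1/2)q_F)/3.
Substituting one into the other gives q_F = 886/35 and q_U = 634/35.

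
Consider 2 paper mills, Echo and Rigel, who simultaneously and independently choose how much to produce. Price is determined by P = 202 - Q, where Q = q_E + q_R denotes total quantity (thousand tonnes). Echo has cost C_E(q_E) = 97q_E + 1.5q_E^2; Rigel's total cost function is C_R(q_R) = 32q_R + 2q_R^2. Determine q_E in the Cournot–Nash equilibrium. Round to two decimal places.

15.86

Echo's profit: π_E = (202 - Q)q_E - (97q_E + (3/2)q_E²). Setting ∂π_E/∂q_E = 0: 105 - 5q_E - (q_R) = 0.
Rigel's first-order condition: 170 - 6q_R - (q_E) = 0.
Rearranging gives the reaction functions q_E = (105 - q_R)/5 and q_R = (170 - q_E)/6.
Substituting one into the other gives q_E = 460/29 and q_R = 745/29.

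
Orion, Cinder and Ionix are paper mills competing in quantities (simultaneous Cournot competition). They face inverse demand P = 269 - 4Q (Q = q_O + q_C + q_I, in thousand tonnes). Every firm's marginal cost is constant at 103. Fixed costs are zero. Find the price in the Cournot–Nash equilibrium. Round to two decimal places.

144.50

Each firm earns π_i = (269 - 4Q)q_i - 103q_i.
Setting ∂π_i/∂q_i = 0 with rivals' quantities fixed: 166 - 8q_i - 4·Σ_{j≠i} q_j = 0.
By symmetry each firm produces the same amount; substituting Σ_{j≠i} q_j = 2q_i yields q_i = 166/16 = 83/8.
Total output Q = 249/8, so price P = 269 - 4·(249/8) = 289/2.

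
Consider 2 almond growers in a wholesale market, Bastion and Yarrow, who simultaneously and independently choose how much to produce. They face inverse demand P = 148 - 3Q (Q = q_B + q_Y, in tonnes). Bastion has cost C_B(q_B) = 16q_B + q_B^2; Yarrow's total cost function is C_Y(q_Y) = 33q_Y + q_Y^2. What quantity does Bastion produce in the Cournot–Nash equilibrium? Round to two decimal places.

Bastion's profit: π_B = (148 - 3Q)q_B - (16q_B + q_B²). Setting ∂π_B/∂q_B = 0: 132 - 8q_B - 3(q_Y) = 0.
Yarrow's first-order condition: 115 - 8q_Y - 3(q_B) = 0.
Rearranging gives the reaction functions q_B = (132 - 3q_Y)/8 and q_Y = (115 - 3q_B)/8.
Substituting one into the other gives q_B = 711/55 and q_Y = 524/55.

12.93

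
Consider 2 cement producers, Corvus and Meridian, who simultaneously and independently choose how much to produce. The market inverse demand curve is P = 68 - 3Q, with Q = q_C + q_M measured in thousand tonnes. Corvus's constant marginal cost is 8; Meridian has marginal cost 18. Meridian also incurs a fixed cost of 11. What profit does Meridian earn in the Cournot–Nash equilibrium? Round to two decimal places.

Corvus's profit: π_C = (68 - 3Q)q_C - (8q_C). Setting ∂π_C/∂q_C = 0: 60 - 6q_C - 3(q_M) = 0.
Meridian's profit: π_M = (68 - 3Q)q_M - (18q_M). Setting ∂π_M/∂q_M = 0: 50 - 6q_M - 3(q_C) = 0.
Rearranging gives the reaction functions q_C = (60 - 3q_M)/6 and q_M = (50 - 3q_C)/6.
Substituting one into the other gives q_C = 70/9 and q_M = 40/9.
Price P = 68 - 3·(110/9) = 94/3.
Meridian's profit: (94/3 - 18)·(40/9) - 11 = 1303/27.

48.26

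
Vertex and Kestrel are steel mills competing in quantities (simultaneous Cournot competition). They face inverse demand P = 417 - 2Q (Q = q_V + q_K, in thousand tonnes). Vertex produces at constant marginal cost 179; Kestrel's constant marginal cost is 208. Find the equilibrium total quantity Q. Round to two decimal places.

Vertex's profit: π_V = (417 - 2Q)q_V - (179q_V). Setting ∂π_V/∂q_V = 0: 238 - 4q_V - 2(q_K) = 0.
Kestrel's profit: π_K = (417 - 2Q)q_K - (208q_K). Setting ∂π_K/∂q_K = 0: 209 - 4q_K - 2(q_V) = 0.
So q_V = (238 - 2q_K)/4 and q_K = (209 - 2q_V)/4.
Solving the pair: q_V = 89/2, q_K = 30.
Total output Q = 89/2 + 30 = 149/2.

74.50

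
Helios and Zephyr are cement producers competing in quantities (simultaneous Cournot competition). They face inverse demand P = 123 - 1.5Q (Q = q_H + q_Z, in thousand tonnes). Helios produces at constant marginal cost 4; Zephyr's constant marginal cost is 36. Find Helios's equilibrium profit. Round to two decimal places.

Helios's profit: π_H = (123 - 1.5Q)q_H - (4q_H). Setting ∂π_H/∂q_H = 0: 119 - 3q_H - (3/2)(q_Z) = 0.
Zephyr's first-order condition: 87 - 3q_Z - (3/2)(q_H) = 0.
So q_H = (119 - (3/2)q_Z)/3 and q_Z = (87 - (3/2)q_H)/3.
Substituting one into the other gives q_H = 302/9 and q_Z = 110/9.
Price P = 123 - (3/2)·(412/9) = 163/3.
Helios's profit: (163/3 - 4)·(302/9) = 1688.9630.

1688.96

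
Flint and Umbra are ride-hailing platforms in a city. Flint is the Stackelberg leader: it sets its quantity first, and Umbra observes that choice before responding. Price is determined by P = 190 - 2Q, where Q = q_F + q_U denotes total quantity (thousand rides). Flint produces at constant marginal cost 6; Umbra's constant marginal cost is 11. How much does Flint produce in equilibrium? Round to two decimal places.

47.25

Solve by backward induction. Given q_F, the follower Umbra maximises π_U = (190 - 2q_F - 2q_U)q_U - 11q_U.
∂π_U/∂q_U = 179 - 2q_F - 4q_U = 0 gives the reaction function q_U = (179 - 2q_F)/4.
The leader anticipates this reaction. Substituting into P = 190 - 2Q gives P = 201/2 - q_F, so π_F = (201/2 - q_F)q_F - 6q_F.
Leader FOC: 189/2 - 2q_F = 0, so q_F = 189/4.
Then q_U = (179 - 2·(189/4))/4 = 169/8.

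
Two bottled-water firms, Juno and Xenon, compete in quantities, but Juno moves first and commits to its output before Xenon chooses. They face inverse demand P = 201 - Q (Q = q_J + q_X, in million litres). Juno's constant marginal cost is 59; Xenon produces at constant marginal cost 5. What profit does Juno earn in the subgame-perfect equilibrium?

The follower Xenon best-responds to any q_J: π_X = (201 - Q)q_X - 5q_X.
∂π_X/∂q_X = 196 - q_J - 2q_X = 0 gives the reaction function q_X = (196 - q_J)/2.
The leader anticipates this reaction. Substituting into P = 201 - Q gives P = 103 - (1/2)q_J, so π_J = (103 - (1/2)q_J)q_J - 59q_J.
Leader FOC: 44 - q_J = 0, so q_J = 44.
Then q_X = (196 - 44)/2 = 76.
Price P = 201 - 120 = 81.
Juno's profit: (81 - 59)·44 = 968.

968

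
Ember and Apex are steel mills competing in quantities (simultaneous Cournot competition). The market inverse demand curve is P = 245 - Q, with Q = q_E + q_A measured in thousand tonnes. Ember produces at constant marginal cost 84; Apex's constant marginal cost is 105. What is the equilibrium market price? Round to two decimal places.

144.67

Ember's profit: π_E = (245 - Q)q_E - (84q_E). Setting ∂π_E/∂q_E = 0: 161 - 2q_E - (q_A) = 0.
Apex's profit: π_A = (245 - Q)q_A - (105q_A). Setting ∂π_A/∂q_A = 0: 140 - 2q_A - (q_E) = 0.
So q_E = (161 - q_A)/2 and q_A = (140 - q_E)/2.
Solving the pair: q_E = 182/3, q_A = 119/3.
Total output Q = 301/3, so price P = 245 - 301/3 = 434/3.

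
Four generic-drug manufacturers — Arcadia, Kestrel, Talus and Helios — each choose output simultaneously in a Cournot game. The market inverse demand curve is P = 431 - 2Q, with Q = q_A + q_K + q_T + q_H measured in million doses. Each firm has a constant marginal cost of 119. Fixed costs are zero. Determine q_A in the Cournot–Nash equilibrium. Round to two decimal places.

31.20

A representative firm's profit is π_i = q_i(431 - 2Q) - 119q_i.
First-order condition (treating rivals' output as given): 312 - 4q_i - 2·Σ_{j≠i} q_j = 0.
By symmetry each firm produces the same amount; substituting Σ_{j≠i} q_j = 3q_i yields q_i = 312/10 = 156/5.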